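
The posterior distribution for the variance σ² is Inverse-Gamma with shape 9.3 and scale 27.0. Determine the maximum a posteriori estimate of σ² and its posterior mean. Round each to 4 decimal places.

Mode = β/(α+1) = 27.0/10.3 = 2.6214.
Mean = β/(α−1) = 27.0/8.3 = 3.2530.

maximum a posteriori estimate = 2.6214, posterior mean = 3.2530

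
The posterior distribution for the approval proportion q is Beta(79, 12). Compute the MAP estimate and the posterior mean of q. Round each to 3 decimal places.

Mode = (79−1)/(79+12−2) = 78/89 = 0.876.
Mean = 79/(79+12) = 79/91 = 0.868.

MAP = 0.876; posterior mean = 0.868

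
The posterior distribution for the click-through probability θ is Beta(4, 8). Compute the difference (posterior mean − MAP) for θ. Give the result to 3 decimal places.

0.033

Mode = (4−1)/(4+8−2) = 3/10 = 0.300.
Mean = 4/(4+8) = 4/12 = 0.333.
Difference = 0.333 − 0.300 = 0.033.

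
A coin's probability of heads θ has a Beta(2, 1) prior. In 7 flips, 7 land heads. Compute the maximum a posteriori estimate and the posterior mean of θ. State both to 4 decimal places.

Posterior: Beta(2+7, 1+0) = Beta(9, 1).
Since β = 1 ≤ 1 and α > 1, the Beta density is monotone increasing on [0,1]; the mode is at 1.
Mean = 9/(9+1) = 0.9000.

θ_MAP = 1.0000, E[θ|data] = 0.9000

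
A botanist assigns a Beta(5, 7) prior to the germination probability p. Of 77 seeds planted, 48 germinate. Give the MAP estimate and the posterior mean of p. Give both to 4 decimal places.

MAP = 0.5977, posterior mean = 0.5955

Posterior: Beta(5+48, 7+29) = Beta(53, 36).
Mode = (53−1)/(53+36−2) = 52/87 = 0.5977.
Mean = 53/(53+36) = 53/89 = 0.5955.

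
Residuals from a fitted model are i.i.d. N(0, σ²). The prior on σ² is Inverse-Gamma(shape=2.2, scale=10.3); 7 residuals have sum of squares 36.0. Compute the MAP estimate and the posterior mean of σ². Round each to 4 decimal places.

MAP estimate = 4.2239, posterior mean = 6.0213

Posterior: Inverse-Gamma(shape = 2.2+7/2 = 5.7, scale = 10.3+36.0/2 = 28.3).
Mode = β/(α+1) = 28.3/6.7 = 4.2239.
Mean = β/(α−1) = 28.3/4.7 = 6.0213.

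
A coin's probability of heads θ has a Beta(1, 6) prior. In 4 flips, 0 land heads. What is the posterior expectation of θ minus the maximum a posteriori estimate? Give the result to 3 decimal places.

Posterior: Beta(1+0, 6+4) = Beta(1, 10).
Since α = 1 ≤ 1 and β > 1, the Beta density is monotone decreasing on [0,1]; the mode is at 0.
Mean = 1/(1+10) = 0.091.
Difference = 0.091 − 0.000 = 0.091.

0.091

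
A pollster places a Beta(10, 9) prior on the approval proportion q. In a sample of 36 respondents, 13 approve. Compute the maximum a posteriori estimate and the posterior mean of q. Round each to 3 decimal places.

MAP = 0.415, posterior mean = 0.418

Posterior: Beta(10+13, 9+23) = Beta(23, 32).
Mode = (23−1)/(23+32−2) = 22/53 = 0.415.
Mean = 23/(23+32) = 23/55 = 0.418.
The posterior is right-skewed, so the mean exceeds the mode.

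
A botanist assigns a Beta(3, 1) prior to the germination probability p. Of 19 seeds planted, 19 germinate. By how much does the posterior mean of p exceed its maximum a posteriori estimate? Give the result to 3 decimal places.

Posterior: Beta(3+19, 1+0) = Beta(22, 1).
Since β = 1 ≤ 1 and α > 1, the Beta density is monotone increasing on [0,1]; the mode is at 1.
Mean = 22/(22+1) = 0.957.
Difference = 0.957 − 1.000 = -0.043.

-0.043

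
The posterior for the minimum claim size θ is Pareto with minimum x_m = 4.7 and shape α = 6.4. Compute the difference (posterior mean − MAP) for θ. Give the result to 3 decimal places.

0.870

The Pareto density is strictly decreasing on [x_m, ∞), so the mode is x_m = 4.700.
Mean = α·x_m/(α−1) = 6.4·4.7/5.4 = 5.570.
Difference = 5.570 − 4.700 = 0.870.
Mean > mode: the posterior has a right tail.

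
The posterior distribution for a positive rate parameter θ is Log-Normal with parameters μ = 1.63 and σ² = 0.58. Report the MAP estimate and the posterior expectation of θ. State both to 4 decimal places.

MAP estimate = 2.8577, posterior expectation = 6.8210

Mode = exp(μ − σ²) = exp(1.05) = 2.8577.
Mean = exp(μ + σ²/2) = exp(1.920) = 6.8210.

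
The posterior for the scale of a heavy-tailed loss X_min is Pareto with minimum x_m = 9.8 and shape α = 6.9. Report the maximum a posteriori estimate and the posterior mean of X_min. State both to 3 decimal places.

MAP = 9.800; posterior mean = 11.461

The Pareto density is strictly decreasing on [x_m, ∞), so the mode is x_m = 9.800.
Mean = α·x_m/(α−1) = 6.9·9.8/5.9 = 11.461.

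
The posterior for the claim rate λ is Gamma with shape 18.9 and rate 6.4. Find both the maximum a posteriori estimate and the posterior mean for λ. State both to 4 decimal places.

Mode = (α−1)/β = 17.9/6.4 = 2.7969.
Mean = α/β = 18.9/6.4 = 2.9531.
Mean > mode: the posterior has a right tail.

MAP: 2.7969. Posterior mean: 2.9531.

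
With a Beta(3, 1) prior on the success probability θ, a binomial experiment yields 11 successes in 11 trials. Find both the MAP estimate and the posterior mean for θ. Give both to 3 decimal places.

MAP estimate = 1.000, posterior mean = 0.933

Posterior: Beta(3+11, 1+0) = Beta(14, 1).
Since β = 1 ≤ 1 and α > 1, the Beta density is monotone increasing on [0,1]; the mode is at 1.
Mean = 14/(14+1) = 0.933.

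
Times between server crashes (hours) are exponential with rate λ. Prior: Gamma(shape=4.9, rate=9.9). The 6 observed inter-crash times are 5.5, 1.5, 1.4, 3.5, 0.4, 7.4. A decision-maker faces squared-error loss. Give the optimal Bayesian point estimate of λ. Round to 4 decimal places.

Σ times = 19.7. Posterior: Gamma(shape = 4.9+6 = 10.9, rate = 9.9+19.7 = 29.6).
Mode = (α−1)/β = 9.9/29.6 = 0.3345.
Mean = α/β = 10.9/29.6 = 0.3682.
Squared-error loss ⇒ the optimal estimator is the posterior mean.

0.3682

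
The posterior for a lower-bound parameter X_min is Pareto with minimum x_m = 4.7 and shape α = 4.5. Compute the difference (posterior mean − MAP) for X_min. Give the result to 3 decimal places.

1.343

The Pareto density is strictly decreasing on [x_m, ∞), so the mode is x_m = 4.700.
Mean = α·x_m/(α−1) = 4.5·4.7/3.5 = 6.043.
Difference = 6.043 − 4.700 = 1.343.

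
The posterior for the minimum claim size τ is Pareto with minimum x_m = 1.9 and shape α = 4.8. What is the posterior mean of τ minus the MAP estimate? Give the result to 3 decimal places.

0.500

The Pareto density is strictly decreasing on [x_m, ∞), so the mode is x_m = 1.900.
Mean = α·x_m/(α−1) = 4.8·1.9/3.8 = 2.400.
Difference = 2.400 − 1.900 = 0.500.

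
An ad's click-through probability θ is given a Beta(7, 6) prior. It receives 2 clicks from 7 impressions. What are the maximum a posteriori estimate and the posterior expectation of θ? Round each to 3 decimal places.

MAP: 0.444. Posterior mean: 0.450.

Posterior: Beta(7+2, 6+5) = Beta(9, 11).
Mode = (9−1)/(9+11−2) = 8/18 = 0.444.
Mean = 9/(9+11) = 9/20 = 0.450.
The posterior is right-skewed, so the mean exceeds the mode.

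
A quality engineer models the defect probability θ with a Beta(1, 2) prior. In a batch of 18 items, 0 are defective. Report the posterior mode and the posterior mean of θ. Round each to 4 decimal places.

posterior mode = 0.0000, posterior mean = 0.0476

Posterior: Beta(1+0, 2+18) = Beta(1, 20).
Since α = 1 ≤ 1 and β > 1, the Beta density is monotone decreasing on [0,1]; the mode is at 0.
Mean = 1/(1+20) = 0.0476.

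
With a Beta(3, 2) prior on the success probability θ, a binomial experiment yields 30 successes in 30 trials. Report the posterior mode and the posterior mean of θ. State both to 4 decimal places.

Posterior: Beta(3+30, 2+0) = Beta(33, 2).
Mode = (33−1)/(33+2−2) = 32/33 = 0.9697.
Mean = 33/(33+2) = 33/35 = 0.9429.

MAP = 0.9697; posterior mean = 0.9429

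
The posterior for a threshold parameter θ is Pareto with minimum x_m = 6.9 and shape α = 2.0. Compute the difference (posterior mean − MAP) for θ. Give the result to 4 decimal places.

The Pareto density is strictly decreasing on [x_m, ∞), so the mode is x_m = 6.9000.
Mean = α·x_m/(α−1) = 2.0·6.9/1.0 = 13.8000.
Difference = 13.8000 − 6.9000 = 6.9000.
The posterior is right-skewed, so the mean exceeds the mode.

6.9000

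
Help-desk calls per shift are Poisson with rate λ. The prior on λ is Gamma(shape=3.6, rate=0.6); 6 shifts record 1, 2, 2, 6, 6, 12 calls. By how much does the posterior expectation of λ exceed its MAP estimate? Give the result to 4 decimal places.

0.1515

Σ counts = 29. Posterior: Gamma(shape = 3.6+29 = 32.6, rate = 0.6+6 = 6.6).
Mode = (α−1)/β = 31.6/6.6 = 4.7879.
Mean = α/β = 32.6/6.6 = 4.9394.
Difference = 4.9394 − 4.7879 = 0.1515.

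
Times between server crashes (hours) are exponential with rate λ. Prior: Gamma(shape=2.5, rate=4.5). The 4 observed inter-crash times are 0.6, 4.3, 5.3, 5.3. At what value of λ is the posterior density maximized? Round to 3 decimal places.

Σ times = 15.5. Posterior: Gamma(shape = 2.5+4 = 6.5, rate = 4.5+15.5 = 20.0).
Mode = (α−1)/β = 5.5/20.0 = 0.275.
Mean = α/β = 6.5/20.0 = 0.325.
This is the posterior mode — the MAP estimate.

0.275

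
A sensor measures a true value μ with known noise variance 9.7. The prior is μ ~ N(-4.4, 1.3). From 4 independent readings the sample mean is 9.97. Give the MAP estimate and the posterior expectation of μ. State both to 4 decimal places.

Posterior for μ is Normal. Precision-weighted mean: (1/1.3·-4.4 + 4/9.7·9.97) / (1/1.3 + 4/9.7) = 0.6150.
A Normal posterior is symmetric, so mode = mean.

μ_MAP = 0.6150, E[μ|data] = 0.6150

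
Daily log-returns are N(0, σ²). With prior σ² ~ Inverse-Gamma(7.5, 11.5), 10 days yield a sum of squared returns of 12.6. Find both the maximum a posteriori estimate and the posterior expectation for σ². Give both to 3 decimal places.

Posterior: Inverse-Gamma(shape = 7.5+10/2 = 12.5, scale = 11.5+12.6/2 = 17.8).
Mode = β/(α+1) = 17.8/13.5 = 1.319.
Mean = β/(α−1) = 17.8/11.5 = 1.548.

MAP = 1.319; posterior mean = 1.548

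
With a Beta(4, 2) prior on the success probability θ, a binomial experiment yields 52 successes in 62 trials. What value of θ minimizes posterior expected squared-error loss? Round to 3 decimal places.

0.824

Posterior: Beta(4+52, 2+10) = Beta(56, 12).
Mode = (56−1)/(56+12−2) = 55/66 = 0.833.
Mean = 56/(56+12) = 56/68 = 0.824.
Squared-error loss ⇒ the optimal estimator is the posterior mean.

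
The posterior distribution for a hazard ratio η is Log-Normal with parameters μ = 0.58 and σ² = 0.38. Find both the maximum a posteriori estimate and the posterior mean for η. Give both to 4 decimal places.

maximum a posteriori estimate = 1.2214, posterior mean = 2.1598

Mode = exp(μ − σ²) = exp(0.20) = 1.2214.
Mean = exp(μ + σ²/2) = exp(0.770) = 2.1598.
Right-skewed posterior ⇒ mode < mean.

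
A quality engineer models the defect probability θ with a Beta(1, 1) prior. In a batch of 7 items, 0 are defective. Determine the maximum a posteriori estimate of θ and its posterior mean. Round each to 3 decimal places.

MAP: 0.000. Posterior mean: 0.111.

Posterior: Beta(1+0, 1+7) = Beta(1, 8).
Since α = 1 ≤ 1 and β > 1, the Beta density is monotone decreasing on [0,1]; the mode is at 0.
Mean = 1/(1+8) = 0.111.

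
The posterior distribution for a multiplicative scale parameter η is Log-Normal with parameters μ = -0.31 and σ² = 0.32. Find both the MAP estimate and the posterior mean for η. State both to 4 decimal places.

MAP estimate = 0.5326, posterior mean = 0.8607

Mode = exp(μ − σ²) = exp(-0.63) = 0.5326.
Mean = exp(μ + σ²/2) = exp(-0.150) = 0.8607.
The posterior is right-skewed, so the mean exceeds the mode.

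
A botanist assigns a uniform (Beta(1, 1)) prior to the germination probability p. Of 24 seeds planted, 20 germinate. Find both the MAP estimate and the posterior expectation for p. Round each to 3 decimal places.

Posterior: Beta(1+20, 1+4) = Beta(21, 5).
Mode = (21−1)/(21+5−2) = 20/24 = 0.833.
With a flat prior the MAP equals the MLE, 20/24.
Mean = 21/(21+5) = 21/26 = 0.808.
Mode > mean: the posterior has a left tail.

MAP estimate = 0.833, posterior expectation = 0.808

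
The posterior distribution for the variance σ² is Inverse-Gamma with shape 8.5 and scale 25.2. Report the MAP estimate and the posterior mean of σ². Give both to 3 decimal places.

Mode = β/(α+1) = 25.2/9.5 = 2.653.
Mean = β/(α−1) = 25.2/7.5 = 3.360.

MAP = 2.653; posterior mean = 3.360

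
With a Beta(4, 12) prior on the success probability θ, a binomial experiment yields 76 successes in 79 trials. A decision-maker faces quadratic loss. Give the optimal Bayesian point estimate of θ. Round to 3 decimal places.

Posterior: Beta(4+76, 12+3) = Beta(80, 15).
Mode = (80−1)/(80+15−2) = 79/93 = 0.849.
Mean = 80/(80+15) = 80/95 = 0.842.
Quadratic loss ⇒ the optimal estimator is the posterior mean.

0.842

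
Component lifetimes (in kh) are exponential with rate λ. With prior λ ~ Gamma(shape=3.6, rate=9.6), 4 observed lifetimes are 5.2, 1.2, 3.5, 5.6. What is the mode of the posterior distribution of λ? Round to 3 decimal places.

Σ times = 15.5. Posterior: Gamma(shape = 3.6+4 = 7.6, rate = 9.6+15.5 = 25.1).
Mode = (α−1)/β = 6.6/25.1 = 0.263.
Mean = α/β = 7.6/25.1 = 0.303.
This is the posterior mode — the MAP estimate.

0.263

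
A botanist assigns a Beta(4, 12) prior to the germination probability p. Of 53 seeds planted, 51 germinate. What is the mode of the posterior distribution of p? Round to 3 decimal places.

Posterior: Beta(4+51, 12+2) = Beta(55, 14).
Mode = (55−1)/(55+14−2) = 54/67 = 0.806.
Mean = 55/(55+14) = 55/69 = 0.797.
This is the posterior mode — the MAP estimate.

0.806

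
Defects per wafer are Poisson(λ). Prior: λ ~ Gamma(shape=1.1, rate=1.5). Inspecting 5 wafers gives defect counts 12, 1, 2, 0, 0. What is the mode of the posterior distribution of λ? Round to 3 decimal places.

2.323

Σ counts = 15. Posterior: Gamma(shape = 1.1+15 = 16.1, rate = 1.5+5 = 6.5).
Mode = (α−1)/β = 15.1/6.5 = 2.323.
Mean = α/β = 16.1/6.5 = 2.477.
This is the posterior mode — the MAP estimate.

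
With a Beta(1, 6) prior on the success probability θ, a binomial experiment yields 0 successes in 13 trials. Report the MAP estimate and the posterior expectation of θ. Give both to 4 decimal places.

Posterior: Beta(1+0, 6+13) = Beta(1, 19).
Since α = 1 ≤ 1 and β > 1, the Beta density is monotone decreasing on [0,1]; the mode is at 0.
Mean = 1/(1+19) = 0.0500.

MAP estimate = 0.0000, posterior expectation = 0.0500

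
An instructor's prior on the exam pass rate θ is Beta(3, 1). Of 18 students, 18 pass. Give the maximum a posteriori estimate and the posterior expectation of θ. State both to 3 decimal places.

MAP = 1.000, posterior mean = 0.955

Posterior: Beta(3+18, 1+0) = Beta(21, 1).
Since β = 1 ≤ 1 and α > 1, the Beta density is monotone increasing on [0,1]; the mode is at 1.
Mean = 21/(21+1) = 0.955.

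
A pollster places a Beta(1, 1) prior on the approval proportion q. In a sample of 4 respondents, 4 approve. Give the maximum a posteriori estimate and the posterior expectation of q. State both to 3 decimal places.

MAP = 1.000, posterior mean = 0.833

Posterior: Beta(1+4, 1+0) = Beta(5, 1).
Since β = 1 ≤ 1 and α > 1, the Beta density is monotone increasing on [0,1]; the mode is at 1.
Mean = 5/(5+1) = 0.833.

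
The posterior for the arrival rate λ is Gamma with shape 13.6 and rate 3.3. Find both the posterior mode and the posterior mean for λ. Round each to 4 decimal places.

Mode = (α−1)/β = 12.6/3.3 = 3.8182.
Mean = α/β = 13.6/3.3 = 4.1212.

MAP = 3.8182, posterior mean = 4.1212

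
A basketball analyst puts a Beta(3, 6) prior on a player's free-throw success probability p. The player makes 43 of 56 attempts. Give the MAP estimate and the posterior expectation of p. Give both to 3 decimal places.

MAP = 0.714; posterior mean = 0.708

Posterior: Beta(3+43, 6+13) = Beta(46, 19).
Mode = (46−1)/(46+19−2) = 45/63 = 0.714.
Mean = 46/(46+19) = 46/65 = 0.708.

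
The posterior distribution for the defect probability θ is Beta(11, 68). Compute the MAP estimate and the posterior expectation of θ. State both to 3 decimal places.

Mode = (11−1)/(11+68−2) = 10/77 = 0.130.
Mean = 11/(11+68) = 11/79 = 0.139.

MAP = 0.130; posterior mean = 0.139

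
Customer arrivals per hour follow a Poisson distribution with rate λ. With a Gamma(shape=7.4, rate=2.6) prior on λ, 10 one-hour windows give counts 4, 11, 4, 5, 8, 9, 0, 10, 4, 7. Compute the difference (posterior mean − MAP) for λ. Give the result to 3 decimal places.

Σ counts = 62. Posterior: Gamma(shape = 7.4+62 = 69.4, rate = 2.6+10 = 12.6).
Mode = (α−1)/β = 68.4/12.6 = 5.429.
Mean = α/β = 69.4/12.6 = 5.508.
Difference = 5.508 − 5.429 = 0.079.
Right-skewed posterior ⇒ mode < mean.

0.079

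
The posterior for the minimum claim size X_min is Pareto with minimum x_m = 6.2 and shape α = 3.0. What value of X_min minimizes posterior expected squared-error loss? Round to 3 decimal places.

9.300

The Pareto density is strictly decreasing on [x_m, ∞), so the mode is x_m = 6.200.
Mean = α·x_m/(α−1) = 3.0·6.2/2.0 = 9.300.
Squared-error loss ⇒ the optimal estimator is the posterior mean.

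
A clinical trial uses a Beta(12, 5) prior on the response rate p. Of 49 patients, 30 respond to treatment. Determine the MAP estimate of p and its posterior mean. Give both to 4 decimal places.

Posterior: Beta(12+30, 5+19) = Beta(42, 24).
Mode = (42−1)/(42+24−2) = 41/64 = 0.6406.
Mean = 42/(42+24) = 42/66 = 0.6364.

p_MAP = 0.6406, E[p|data] = 0.6364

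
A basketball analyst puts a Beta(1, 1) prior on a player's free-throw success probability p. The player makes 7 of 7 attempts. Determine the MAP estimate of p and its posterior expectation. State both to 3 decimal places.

MAP: 1.000. Posterior mean: 0.889.

Posterior: Beta(1+7, 1+0) = Beta(8, 1).
Since β = 1 ≤ 1 and α > 1, the Beta density is monotone increasing on [0,1]; the mode is at 1.
Mean = 8/(8+1) = 0.889.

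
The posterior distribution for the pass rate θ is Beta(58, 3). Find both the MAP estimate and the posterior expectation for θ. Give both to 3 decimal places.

Mode = (58−1)/(58+3−2) = 57/59 = 0.966.
Mean = 58/(58+3) = 58/61 = 0.951.
Mode > mean: the posterior has a left tail.

MAP estimate = 0.966, posterior expectation = 0.951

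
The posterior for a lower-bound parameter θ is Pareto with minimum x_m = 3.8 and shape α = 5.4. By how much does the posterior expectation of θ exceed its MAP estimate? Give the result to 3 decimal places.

0.864

The Pareto density is strictly decreasing on [x_m, ∞), so the mode is x_m = 3.800.
Mean = α·x_m/(α−1) = 5.4·3.8/4.4 = 4.664.
Difference = 4.664 − 3.800 = 0.864.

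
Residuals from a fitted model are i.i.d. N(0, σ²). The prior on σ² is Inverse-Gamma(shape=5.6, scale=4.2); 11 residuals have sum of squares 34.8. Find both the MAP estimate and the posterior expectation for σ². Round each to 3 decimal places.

Posterior: Inverse-Gamma(shape = 5.6+11/2 = 11.1, scale = 4.2+34.8/2 = 21.6).
Mode = β/(α+1) = 21.6/12.1 = 1.785.
Mean = β/(α−1) = 21.6/10.1 = 2.139.

MAP estimate = 1.785, posterior expectation = 2.139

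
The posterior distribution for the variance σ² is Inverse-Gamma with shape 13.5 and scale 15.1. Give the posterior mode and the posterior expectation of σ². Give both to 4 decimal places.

Mode = β/(α+1) = 15.1/14.5 = 1.0414.
Mean = β/(α−1) = 15.1/12.5 = 1.2080.
The posterior is right-skewed, so the mean exceeds the mode.

σ²_MAP = 1.0414, E[σ²|data] = 1.2080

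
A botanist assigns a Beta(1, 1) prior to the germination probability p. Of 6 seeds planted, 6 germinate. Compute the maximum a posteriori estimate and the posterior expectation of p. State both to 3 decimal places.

Posterior: Beta(1+6, 1+0) = Beta(7, 1).
Since β = 1 ≤ 1 and α > 1, the Beta density is monotone increasing on [0,1]; the mode is at 1.
Mean = 7/(7+1) = 0.875.
The posterior is left-skewed, so the mode exceeds the mean.

MAP = 1.000, posterior mean = 0.875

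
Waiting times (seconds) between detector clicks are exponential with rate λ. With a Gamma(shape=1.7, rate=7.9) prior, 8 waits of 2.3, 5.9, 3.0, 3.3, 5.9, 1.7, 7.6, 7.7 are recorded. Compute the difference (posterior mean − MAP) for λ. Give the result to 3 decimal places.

0.022

Σ times = 37.4. Posterior: Gamma(shape = 1.7+8 = 9.7, rate = 7.9+37.4 = 45.3).
Mode = (α−1)/β = 8.7/45.3 = 0.192.
Mean = α/β = 9.7/45.3 = 0.214.
Difference = 0.214 − 0.192 = 0.022.
The posterior is right-skewed, so the mean exceeds the mode.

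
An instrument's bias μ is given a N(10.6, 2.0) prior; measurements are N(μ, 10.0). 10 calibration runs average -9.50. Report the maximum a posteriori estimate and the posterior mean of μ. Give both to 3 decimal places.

Posterior for μ is Normal. Precision-weighted mean: (1/2.0·10.6 + 10/10.0·-9.50) / (1/2.0 + 10/10.0) = -2.800.
A Normal posterior is symmetric, so mode = mean.

μ_MAP = -2.800, E[μ|data] = -2.800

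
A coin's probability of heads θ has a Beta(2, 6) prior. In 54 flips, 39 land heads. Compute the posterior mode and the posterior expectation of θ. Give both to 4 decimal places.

MAP: 0.6667. Posterior mean: 0.6613.

Posterior: Beta(2+39, 6+15) = Beta(41, 21).
Mode = (41−1)/(41+21−2) = 40/60 = 0.6667.
Mean = 41/(41+21) = 41/62 = 0.6613.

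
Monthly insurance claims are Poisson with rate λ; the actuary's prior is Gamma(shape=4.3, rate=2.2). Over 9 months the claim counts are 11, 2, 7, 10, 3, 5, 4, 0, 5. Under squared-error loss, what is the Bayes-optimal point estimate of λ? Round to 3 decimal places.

Σ counts = 47. Posterior: Gamma(shape = 4.3+47 = 51.3, rate = 2.2+9 = 11.2).
Mode = (α−1)/β = 50.3/11.2 = 4.491.
Mean = α/β = 51.3/11.2 = 4.580.
Squared-error loss ⇒ the optimal estimator is the posterior mean.

4.580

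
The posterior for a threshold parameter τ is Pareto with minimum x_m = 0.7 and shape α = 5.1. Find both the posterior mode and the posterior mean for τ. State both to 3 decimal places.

The Pareto density is strictly decreasing on [x_m, ∞), so the mode is x_m = 0.700.
Mean = α·x_m/(α−1) = 5.1·0.7/4.1 = 0.871.

MAP = 0.700; posterior mean = 0.871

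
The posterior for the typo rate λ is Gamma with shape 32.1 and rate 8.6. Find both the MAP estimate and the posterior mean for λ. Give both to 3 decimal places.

MAP estimate = 3.616, posterior mean = 3.733

Mode = (α−1)/β = 31.1/8.6 = 3.616.
Mean = α/β = 32.1/8.6 = 3.733.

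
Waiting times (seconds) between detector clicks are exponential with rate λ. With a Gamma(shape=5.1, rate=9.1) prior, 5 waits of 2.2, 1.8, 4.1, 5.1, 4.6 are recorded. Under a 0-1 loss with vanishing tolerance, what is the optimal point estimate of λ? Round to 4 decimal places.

0.3383

Σ times = 17.8. Posterior: Gamma(shape = 5.1+5 = 10.1, rate = 9.1+17.8 = 26.9).
Mode = (α−1)/β = 9.1/26.9 = 0.3383.
Mean = α/β = 10.1/26.9 = 0.3755.
This is the posterior mode — the MAP estimate.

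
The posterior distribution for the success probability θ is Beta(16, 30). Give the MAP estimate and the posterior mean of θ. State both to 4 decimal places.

MAP = 0.3409, posterior mean = 0.3478

Mode = (16−1)/(16+30−2) = 15/44 = 0.3409.
Mean = 16/(16+30) = 16/46 = 0.3478.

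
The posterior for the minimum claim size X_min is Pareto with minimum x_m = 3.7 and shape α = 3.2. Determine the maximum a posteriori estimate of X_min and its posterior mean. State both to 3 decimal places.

maximum a posteriori estimate = 3.700, posterior mean = 5.382

The Pareto density is strictly decreasing on [x_m, ∞), so the mode is x_m = 3.700.
Mean = α·x_m/(α−1) = 3.2·3.7/2.2 = 5.382.
Mean > mode: the posterior has a right tail.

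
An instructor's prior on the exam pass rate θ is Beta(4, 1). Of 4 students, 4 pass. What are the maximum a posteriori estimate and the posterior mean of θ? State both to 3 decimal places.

Posterior: Beta(4+4, 1+0) = Beta(8, 1).
Since β = 1 ≤ 1 and α > 1, the Beta density is monotone increasing on [0,1]; the mode is at 1.
Mean = 8/(8+1) = 0.889.

MAP = 1.000, posterior mean = 0.889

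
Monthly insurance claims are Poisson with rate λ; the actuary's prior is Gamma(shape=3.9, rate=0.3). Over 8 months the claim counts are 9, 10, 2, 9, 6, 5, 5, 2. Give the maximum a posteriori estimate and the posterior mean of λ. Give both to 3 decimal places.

MAP = 6.133; posterior mean = 6.253

Σ counts = 48. Posterior: Gamma(shape = 3.9+48 = 51.9, rate = 0.3+8 = 8.3).
Mode = (α−1)/β = 50.9/8.3 = 6.133.
Mean = α/β = 51.9/8.3 = 6.253.
Right-skewed posterior ⇒ mode < mean.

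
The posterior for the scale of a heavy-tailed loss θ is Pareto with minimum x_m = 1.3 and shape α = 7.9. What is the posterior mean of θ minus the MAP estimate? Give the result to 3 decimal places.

The Pareto density is strictly decreasing on [x_m, ∞), so the mode is x_m = 1.300.
Mean = α·x_m/(α−1) = 7.9·1.3/6.9 = 1.488.
Difference = 1.488 − 1.300 = 0.188.

0.188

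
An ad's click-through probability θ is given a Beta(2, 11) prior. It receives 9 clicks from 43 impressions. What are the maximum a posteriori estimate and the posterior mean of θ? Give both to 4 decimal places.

Posterior: Beta(2+9, 11+34) = Beta(11, 45).
Mode = (11−1)/(11+45−2) = 10/54 = 0.1852.
Mean = 11/(11+45) = 11/56 = 0.1964.
The posterior is right-skewed, so the mean exceeds the mode.

maximum a posteriori estimate = 0.1852, posterior mean = 0.1964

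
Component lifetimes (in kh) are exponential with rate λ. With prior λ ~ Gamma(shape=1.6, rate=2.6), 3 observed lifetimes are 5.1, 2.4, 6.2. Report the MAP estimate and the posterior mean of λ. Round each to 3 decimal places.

MAP = 0.221, posterior mean = 0.282

Σ times = 13.7. Posterior: Gamma(shape = 1.6+3 = 4.6, rate = 2.6+13.7 = 16.3).
Mode = (α−1)/β = 3.6/16.3 = 0.221.
Mean = α/β = 4.6/16.3 = 0.282.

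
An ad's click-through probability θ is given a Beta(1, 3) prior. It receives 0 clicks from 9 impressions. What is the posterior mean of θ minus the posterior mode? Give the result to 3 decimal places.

0.077

Posterior: Beta(1+0, 3+9) = Beta(1, 12).
Since α = 1 ≤ 1 and β > 1, the Beta density is monotone decreasing on [0,1]; the mode is at 0.
Mean = 1/(1+12) = 0.077.
Difference = 0.077 − 0.000 = 0.077.
Mean > mode: the posterior has a right tail.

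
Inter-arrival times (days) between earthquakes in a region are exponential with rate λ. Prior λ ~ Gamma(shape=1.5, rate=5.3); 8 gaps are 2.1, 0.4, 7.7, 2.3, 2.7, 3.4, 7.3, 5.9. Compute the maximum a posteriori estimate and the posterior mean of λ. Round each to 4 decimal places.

Σ times = 31.8. Posterior: Gamma(shape = 1.5+8 = 9.5, rate = 5.3+31.8 = 37.1).
Mode = (α−1)/β = 8.5/37.1 = 0.2291.
Mean = α/β = 9.5/37.1 = 0.2561.
The posterior is right-skewed, so the mean exceeds the mode.

MAP = 0.2291, posterior mean = 0.2561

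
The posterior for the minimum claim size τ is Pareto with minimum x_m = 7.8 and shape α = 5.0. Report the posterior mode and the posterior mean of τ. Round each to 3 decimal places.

MAP: 7.800. Posterior mean: 9.750.

The Pareto density is strictly decreasing on [x_m, ∞), so the mode is x_m = 7.800.
Mean = α·x_m/(α−1) = 5.0·7.8/4.0 = 9.750.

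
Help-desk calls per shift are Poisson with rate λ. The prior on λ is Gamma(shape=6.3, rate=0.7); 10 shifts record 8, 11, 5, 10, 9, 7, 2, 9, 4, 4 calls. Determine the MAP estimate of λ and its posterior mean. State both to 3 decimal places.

λ_MAP = 6.944, E[λ|data] = 7.037

Σ counts = 69. Posterior: Gamma(shape = 6.3+69 = 75.3, rate = 0.7+10 = 10.7).
Mode = (α−1)/β = 74.3/10.7 = 6.944.
Mean = α/β = 75.3/10.7 = 7.037.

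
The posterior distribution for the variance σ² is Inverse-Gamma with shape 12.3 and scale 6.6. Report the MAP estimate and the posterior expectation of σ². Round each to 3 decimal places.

Mode = β/(α+1) = 6.6/13.3 = 0.496.
Mean = β/(α−1) = 6.6/11.3 = 0.584.
Mean > mode: the posterior has a right tail.

MAP estimate = 0.496, posterior expectation = 0.584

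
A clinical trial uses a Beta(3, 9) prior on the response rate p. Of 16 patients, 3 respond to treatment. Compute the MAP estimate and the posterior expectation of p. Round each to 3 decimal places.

Posterior: Beta(3+3, 9+13) = Beta(6, 22).
Mode = (6−1)/(6+22−2) = 5/26 = 0.192.
Mean = 6/(6+22) = 6/28 = 0.214.
Right-skewed posterior ⇒ mode < mean.

p_MAP = 0.192, E[p|data] = 0.214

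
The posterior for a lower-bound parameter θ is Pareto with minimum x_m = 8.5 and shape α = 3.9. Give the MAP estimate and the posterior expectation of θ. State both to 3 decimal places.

The Pareto density is strictly decreasing on [x_m, ∞), so the mode is x_m = 8.500.
Mean = α·x_m/(α−1) = 3.9·8.5/2.9 = 11.431.

MAP: 8.500. Posterior mean: 11.431.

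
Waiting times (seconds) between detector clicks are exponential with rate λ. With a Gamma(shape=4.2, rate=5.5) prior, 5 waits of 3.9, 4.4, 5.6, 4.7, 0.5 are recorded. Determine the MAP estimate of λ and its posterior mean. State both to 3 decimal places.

Σ times = 19.1. Posterior: Gamma(shape = 4.2+5 = 9.2, rate = 5.5+19.1 = 24.6).
Mode = (α−1)/β = 8.2/24.6 = 0.333.
Mean = α/β = 9.2/24.6 = 0.374.

MAP estimate = 0.333, posterior mean = 0.374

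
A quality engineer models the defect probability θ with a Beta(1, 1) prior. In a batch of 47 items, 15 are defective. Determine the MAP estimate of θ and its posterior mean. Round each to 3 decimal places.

θ_MAP = 0.319, E[θ|data] = 0.327

Posterior: Beta(1+15, 1+32) = Beta(16, 33).
Mode = (16−1)/(16+33−2) = 15/47 = 0.319.
With a flat prior the MAP equals the MLE, 15/47.
Mean = 16/(16+33) = 16/49 = 0.327.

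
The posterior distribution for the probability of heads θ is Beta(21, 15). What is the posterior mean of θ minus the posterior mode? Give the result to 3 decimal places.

-0.005

Mode = (21−1)/(21+15−2) = 20/34 = 0.588.
Mean = 21/(21+15) = 21/36 = 0.583.
Difference = 0.583 − 0.588 = -0.005.
The mean is pulled below the mode by the posterior's left skew.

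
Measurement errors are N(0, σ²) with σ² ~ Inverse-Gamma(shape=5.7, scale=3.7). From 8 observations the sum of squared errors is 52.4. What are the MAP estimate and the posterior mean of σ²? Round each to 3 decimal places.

MAP: 2.794. Posterior mean: 3.437.

Posterior: Inverse-Gamma(shape = 5.7+8/2 = 9.7, scale = 3.7+52.4/2 = 29.9).
Mode = β/(α+1) = 29.9/10.7 = 2.794.
Mean = β/(α−1) = 29.9/8.7 = 3.437.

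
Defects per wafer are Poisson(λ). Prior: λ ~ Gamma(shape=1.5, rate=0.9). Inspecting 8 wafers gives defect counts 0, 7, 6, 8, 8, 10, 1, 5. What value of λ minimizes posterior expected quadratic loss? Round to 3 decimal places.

5.225

Σ counts = 45. Posterior: Gamma(shape = 1.5+45 = 46.5, rate = 0.9+8 = 8.9).
Mode = (α−1)/β = 45.5/8.9 = 5.112.
Mean = α/β = 46.5/8.9 = 5.225.
Quadratic loss ⇒ the optimal estimator is the posterior mean.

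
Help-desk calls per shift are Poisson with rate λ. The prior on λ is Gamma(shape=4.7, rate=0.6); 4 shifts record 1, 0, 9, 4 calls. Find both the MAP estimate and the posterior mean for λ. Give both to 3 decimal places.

MAP = 3.848, posterior mean = 4.065

Σ counts = 14. Posterior: Gamma(shape = 4.7+14 = 18.7, rate = 0.6+4 = 4.6).
Mode = (α−1)/β = 17.7/4.6 = 3.848.
Mean = α/β = 18.7/4.6 = 4.065.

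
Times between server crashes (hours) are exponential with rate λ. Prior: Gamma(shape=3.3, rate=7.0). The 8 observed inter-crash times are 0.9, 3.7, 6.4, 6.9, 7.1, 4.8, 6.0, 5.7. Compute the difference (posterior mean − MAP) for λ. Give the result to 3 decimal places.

Σ times = 41.5. Posterior: Gamma(shape = 3.3+8 = 11.3, rate = 7.0+41.5 = 48.5).
Mode = (α−1)/β = 10.3/48.5 = 0.212.
Mean = α/β = 11.3/48.5 = 0.233.
Difference = 0.233 − 0.212 = 0.021.
Right-skewed posterior ⇒ mode < mean.

0.021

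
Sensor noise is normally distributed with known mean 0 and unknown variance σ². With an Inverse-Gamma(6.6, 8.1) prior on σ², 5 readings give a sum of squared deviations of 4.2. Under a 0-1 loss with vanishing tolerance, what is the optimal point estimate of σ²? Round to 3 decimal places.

Posterior: Inverse-Gamma(shape = 6.6+5/2 = 9.1, scale = 8.1+4.2/2 = 10.2).
Mode = β/(α+1) = 10.2/10.1 = 1.010.
Mean = β/(α−1) = 10.2/8.1 = 1.259.
This is the posterior mode — the MAP estimate.

1.010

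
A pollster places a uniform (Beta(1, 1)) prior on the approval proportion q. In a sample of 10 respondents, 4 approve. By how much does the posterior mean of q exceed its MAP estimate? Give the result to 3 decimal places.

0.017

Posterior: Beta(1+4, 1+6) = Beta(5, 7).
Mode = (5−1)/(5+7−2) = 4/10 = 0.400.
With a flat prior the MAP equals the MLE, 4/10.
Mean = 5/(5+7) = 5/12 = 0.417.
Difference = 0.417 − 0.400 = 0.017.
The mean is pulled above the mode by the posterior's right skew.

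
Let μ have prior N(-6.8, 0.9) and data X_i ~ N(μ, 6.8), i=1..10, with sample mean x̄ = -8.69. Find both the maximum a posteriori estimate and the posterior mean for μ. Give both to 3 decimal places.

Posterior for μ is Normal. Precision-weighted mean: (1/0.9·-6.8 + 10/6.8·-8.69) / (1/0.9 + 10/6.8) = -7.877.
A Normal posterior is symmetric, so mode = mean.

MAP: -7.877. Posterior mean: -7.877.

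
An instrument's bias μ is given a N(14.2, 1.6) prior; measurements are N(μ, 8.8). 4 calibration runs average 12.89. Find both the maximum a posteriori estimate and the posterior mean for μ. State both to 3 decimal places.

μ_MAP = 13.648, E[μ|data] = 13.648

Posterior for μ is Normal. Precision-weighted mean: (1/1.6·14.2 + 4/8.8·12.89) / (1/1.6 + 4/8.8) = 13.648.
A Normal posterior is symmetric, so mode = mean.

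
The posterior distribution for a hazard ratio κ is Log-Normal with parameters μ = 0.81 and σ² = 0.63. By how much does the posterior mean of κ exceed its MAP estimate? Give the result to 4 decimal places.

Mode = exp(μ − σ²) = exp(0.18) = 1.1972.
Mean = exp(μ + σ²/2) = exp(1.125) = 3.0802.
Difference = 3.0802 − 1.1972 = 1.8830.

1.8830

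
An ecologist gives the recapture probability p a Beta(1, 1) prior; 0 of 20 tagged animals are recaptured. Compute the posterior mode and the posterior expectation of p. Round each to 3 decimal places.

Posterior: Beta(1+0, 1+20) = Beta(1, 21).
Since α = 1 ≤ 1 and β > 1, the Beta density is monotone decreasing on [0,1]; the mode is at 0.
Mean = 1/(1+21) = 0.045.
Right-skewed posterior ⇒ mode < mean.

p_MAP = 0.000, E[p|data] = 0.045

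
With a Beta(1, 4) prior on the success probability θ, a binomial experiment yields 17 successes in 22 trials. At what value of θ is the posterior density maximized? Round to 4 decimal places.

0.6800

Posterior: Beta(1+17, 4+5) = Beta(18, 9).
Mode = (18−1)/(18+9−2) = 17/25 = 0.6800.
Mean = 18/(18+9) = 18/27 = 0.6667.
This is the posterior mode — the MAP estimate.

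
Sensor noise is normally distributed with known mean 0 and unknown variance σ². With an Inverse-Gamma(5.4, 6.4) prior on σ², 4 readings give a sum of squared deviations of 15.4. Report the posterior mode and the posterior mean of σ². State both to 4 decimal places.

posterior mode = 1.6786, posterior mean = 2.2031

Posterior: Inverse-Gamma(shape = 5.4+4/2 = 7.4, scale = 6.4+15.4/2 = 14.1).
Mode = β/(α+1) = 14.1/8.4 = 1.6786.
Mean = β/(α−1) = 14.1/6.4 = 2.2031.
Right-skewed posterior ⇒ mode < mean.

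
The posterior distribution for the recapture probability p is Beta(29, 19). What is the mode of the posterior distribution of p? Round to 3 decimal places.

Mode = (29−1)/(29+19−2) = 28/46 = 0.609.
Mean = 29/(29+19) = 29/48 = 0.604.
This is the posterior mode — the MAP estimate.

0.609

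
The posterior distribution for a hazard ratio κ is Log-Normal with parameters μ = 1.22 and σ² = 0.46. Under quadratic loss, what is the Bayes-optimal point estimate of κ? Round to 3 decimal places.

Mode = exp(μ − σ²) = exp(0.76) = 2.138.
Mean = exp(μ + σ²/2) = exp(1.450) = 4.263.
Quadratic loss ⇒ the optimal estimator is the posterior mean.

4.263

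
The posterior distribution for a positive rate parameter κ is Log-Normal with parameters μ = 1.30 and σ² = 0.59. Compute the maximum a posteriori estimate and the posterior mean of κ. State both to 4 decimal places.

Mode = exp(μ − σ²) = exp(0.71) = 2.0340.
Mean = exp(μ + σ²/2) = exp(1.595) = 4.9283.

MAP: 2.0340. Posterior mean: 4.9283.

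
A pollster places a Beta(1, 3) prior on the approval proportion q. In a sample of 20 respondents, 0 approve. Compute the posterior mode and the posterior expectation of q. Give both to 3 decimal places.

Posterior: Beta(1+0, 3+20) = Beta(1, 23).
Since α = 1 ≤ 1 and β > 1, the Beta density is monotone decreasing on [0,1]; the mode is at 0.
Mean = 1/(1+23) = 0.042.

MAP = 0.000, posterior mean = 0.042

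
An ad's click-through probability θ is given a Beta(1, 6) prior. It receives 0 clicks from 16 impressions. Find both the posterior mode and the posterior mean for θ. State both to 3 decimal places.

Posterior: Beta(1+0, 6+16) = Beta(1, 22).
Since α = 1 ≤ 1 and β > 1, the Beta density is monotone decreasing on [0,1]; the mode is at 0.
Mean = 1/(1+22) = 0.043.

MAP = 0.000; posterior mean = 0.043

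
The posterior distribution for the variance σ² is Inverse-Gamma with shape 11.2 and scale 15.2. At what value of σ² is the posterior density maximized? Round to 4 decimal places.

1.2459

Mode = β/(α+1) = 15.2/12.2 = 1.2459.
Mean = β/(α−1) = 15.2/10.2 = 1.4902.
This is the posterior mode — the MAP estimate.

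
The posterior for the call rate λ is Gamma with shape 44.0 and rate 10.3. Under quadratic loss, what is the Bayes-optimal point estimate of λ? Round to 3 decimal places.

4.272

Mode = (α−1)/β = 43.0/10.3 = 4.175.
Mean = α/β = 44.0/10.3 = 4.272.
Quadratic loss ⇒ the optimal estimator is the posterior mean.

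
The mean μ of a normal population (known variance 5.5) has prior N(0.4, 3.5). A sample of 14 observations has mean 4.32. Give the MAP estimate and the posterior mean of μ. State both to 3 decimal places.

Posterior for μ is Normal. Precision-weighted mean: (1/3.5·0.4 + 14/5.5·4.32) / (1/3.5 + 14/5.5) = 3.924.
A Normal posterior is symmetric, so mode = mean.

MAP estimate = 3.924, posterior mean = 3.924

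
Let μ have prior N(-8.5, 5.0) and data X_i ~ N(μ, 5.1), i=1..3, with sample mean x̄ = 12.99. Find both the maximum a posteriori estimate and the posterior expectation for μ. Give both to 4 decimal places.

Posterior for μ is Normal. Precision-weighted mean: (1/5.0·-8.5 + 3/5.1·12.99) / (1/5.0 + 3/5.1) = 7.5373.
A Normal posterior is symmetric, so mode = mean.

MAP = 7.5373, posterior mean = 7.5373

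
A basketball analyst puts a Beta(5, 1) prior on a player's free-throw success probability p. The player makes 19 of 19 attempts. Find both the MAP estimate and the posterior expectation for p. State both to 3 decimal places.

MAP estimate = 1.000, posterior expectation = 0.960

Posterior: Beta(5+19, 1+0) = Beta(24, 1).
Since β = 1 ≤ 1 and α > 1, the Beta density is monotone increasing on [0,1]; the mode is at 1.
Mean = 24/(24+1) = 0.960.
The mean is pulled below the mode by the posterior's left skew.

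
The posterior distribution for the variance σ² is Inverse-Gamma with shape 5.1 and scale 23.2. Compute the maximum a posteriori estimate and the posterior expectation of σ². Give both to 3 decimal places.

Mode = β/(α+1) = 23.2/6.1 = 3.803.
Mean = β/(α−1) = 23.2/4.1 = 5.659.

MAP: 3.803. Posterior mean: 5.659.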